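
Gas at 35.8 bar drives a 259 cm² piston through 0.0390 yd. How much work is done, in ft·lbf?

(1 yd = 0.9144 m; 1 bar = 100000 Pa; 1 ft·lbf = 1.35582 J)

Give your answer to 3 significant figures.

35.8 bar → 3.58×10⁶ Pa
259 cm² → 0.0259 m²
F = P × A = 3.58×10⁶ × 0.0259 = 92722 N
0.0390 yd → 0.0356616 m
W = F × d = 92722 × 0.0356616 = 3306.61 J
In ft·lbf: 3306.61 / 1.35582 = 2438.83 ft·lbf

2440 ft·lbf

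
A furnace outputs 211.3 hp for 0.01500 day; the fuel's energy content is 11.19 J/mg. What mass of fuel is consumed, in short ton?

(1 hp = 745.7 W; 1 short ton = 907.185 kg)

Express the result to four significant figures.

211.3 hp → 157566 W
0.01500 day → 1296 s
E = P × t = 157566 × 1296 = 2.04206×10⁸ J
11.19 J/mg → 1.119×10⁷ J/kg
m = E / e_s = 2.04206×10⁸ / 1.119×10⁷ = 18.249 kg
In short ton: 18.249 / 907.185 = 0.0201161 short ton

0.02012 short ton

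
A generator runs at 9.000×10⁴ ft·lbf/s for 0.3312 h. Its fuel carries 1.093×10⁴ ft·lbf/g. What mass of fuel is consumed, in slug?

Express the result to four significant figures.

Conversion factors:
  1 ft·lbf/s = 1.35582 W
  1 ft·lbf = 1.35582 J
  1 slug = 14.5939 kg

9.000×10⁴ ft·lbf/s → 122024 W
0.3312 h → 1192.32 s
E = P × t = 122024 × 1192.32 = 1.45492×10⁸ J
1.093×10⁴ ft·lbf/g → 1.48191×10⁷ J/kg
m = E / e_s = 1.45492×10⁸ / 1.48191×10⁷ = 9.81787 kg
In slug: 9.81787 / 14.5939 = 0.672738 slug

0.6727 slug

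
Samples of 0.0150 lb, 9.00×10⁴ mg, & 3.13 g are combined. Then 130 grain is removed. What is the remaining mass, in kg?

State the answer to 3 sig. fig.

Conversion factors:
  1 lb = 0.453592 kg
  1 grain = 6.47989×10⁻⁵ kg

0.0150 lb × 0.453592 = 0.00680388 kg
9.00×10⁴ mg × 10⁻⁶ = 0.09 kg
3.13 g × 0.001 = 0.00313 kg
130 grain × 6.47989×10⁻⁵ = 0.00842386 kg
Net: 0.00680388 + 0.09 + 0.00313 − 0.00842386 = 0.09151 kg

0.0915 kg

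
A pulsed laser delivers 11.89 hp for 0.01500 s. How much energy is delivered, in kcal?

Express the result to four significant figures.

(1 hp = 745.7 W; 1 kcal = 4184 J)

11.89 hp × 745.7 → 8866.37 W
E = P × t = 8866.37 W × 0.015 s = 132.996 J
132.996 J ÷ (4184 J/kcal) = 0.0317868 kcal

0.03179 kcal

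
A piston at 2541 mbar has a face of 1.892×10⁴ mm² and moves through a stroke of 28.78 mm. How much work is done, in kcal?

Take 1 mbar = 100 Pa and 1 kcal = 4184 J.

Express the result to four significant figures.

0.03307 kcal

2541 mbar → 254100 Pa
1.892×10⁴ mm² → 0.01892 m²
F = P × A = 254100 × 0.01892 = 4807.57 N
28.78 mm → 0.02878 m
W = F × d = 4807.57 × 0.02878 = 138.362 J
In kcal: 138.362 / 4184 = 0.0330693 kcal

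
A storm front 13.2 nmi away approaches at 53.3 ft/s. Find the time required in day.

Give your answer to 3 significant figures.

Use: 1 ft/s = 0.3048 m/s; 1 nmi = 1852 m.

0.0174 day

13.2 nmi × 1852 → 24446.4 m
53.3 ft/s × 0.3048 → 16.2458 m/s
t = d / v = 24446.4 m / 16.2458 m/s = 1504.78 s
1504.78 s ÷ (86400 s/day) = 0.0174164 day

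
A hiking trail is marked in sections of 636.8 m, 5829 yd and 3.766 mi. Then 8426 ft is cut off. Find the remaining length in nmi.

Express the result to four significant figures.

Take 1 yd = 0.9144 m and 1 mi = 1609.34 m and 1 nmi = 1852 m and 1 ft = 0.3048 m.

5.108 nmi

636.8 m (already m)
5829 yd × 0.9144 = 5330.04 m
3.766 mi × 1609.34 = 6060.77 m
8426 ft × 0.3048 = 2568.24 m
Sum: 636.8 + 5330.04 + 6060.77 − 2568.24 = 9459.37 m
In nmi: 9459.37 / 1852 = 5.10765 nmi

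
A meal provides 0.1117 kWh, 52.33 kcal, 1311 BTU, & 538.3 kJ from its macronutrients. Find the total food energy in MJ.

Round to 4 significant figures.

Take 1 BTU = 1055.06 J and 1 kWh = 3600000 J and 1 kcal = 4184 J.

0.1117 kWh × 3600000 → 402120 J
52.33 kcal × 4184 → 218949 J
1311 BTU × 1055.06 → 1.38318×10⁶ J
538.3 kJ × 1000 → 538300 J
Total: 402120 + 218949 + 1.38318×10⁶ + 538300 = 2.54255×10⁶ J
In MJ: 2.54255×10⁶ / 1000000 = 2.54255 MJ

2.543 MJ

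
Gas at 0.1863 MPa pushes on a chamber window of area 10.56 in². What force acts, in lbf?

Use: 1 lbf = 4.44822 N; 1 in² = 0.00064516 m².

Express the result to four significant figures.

285.3 lbf

0.1863 MPa × 1000000 → 186300 Pa
10.56 in² × 0.00064516 → 0.00681289 m²
F = P × A = 186300 Pa × 0.00681289 m² = 1269.24 N
1269.24 N ÷ (4.44822 N/lbf) = 285.337 lbf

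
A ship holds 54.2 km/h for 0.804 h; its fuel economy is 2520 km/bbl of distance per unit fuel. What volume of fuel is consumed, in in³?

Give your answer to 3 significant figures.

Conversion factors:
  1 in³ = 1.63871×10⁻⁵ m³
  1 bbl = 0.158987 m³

168 in³

54.2 km/h → 15.0556 m/s
0.804 h → 2894.4 s
d = v × t = 15.0556 × 2894.4 = 43576.9 m
2520 km/bbl → 1.58504×10⁷ m/m³
V = d / (distance per unit fuel) = 43576.9 / 1.58504×10⁷ = 0.00274926 m³
In in³: 0.00274926 / 1.63871×10⁻⁵ = 167.77 in³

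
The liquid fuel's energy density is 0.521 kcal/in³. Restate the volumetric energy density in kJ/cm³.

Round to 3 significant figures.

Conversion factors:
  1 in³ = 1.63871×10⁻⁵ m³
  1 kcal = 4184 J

0.521 kcal/in³ × 4184 J/kcal ÷ 1.63871×10⁻⁵ m³/in³ = 1.33023×10⁸ J/m³
1.33023×10⁸ J/m³ ÷ 1000 J/kJ × 10⁻⁶ m³/cm³ = 0.133023 kJ/cm³

0.133 kJ/cm³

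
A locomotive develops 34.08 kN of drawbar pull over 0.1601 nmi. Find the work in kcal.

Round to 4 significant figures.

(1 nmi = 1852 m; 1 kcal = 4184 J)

2415 kcal

34.08 kN × 1000 → 34080 N
0.1601 nmi × 1852 → 296.505 m
W = F × d = 34080 N × 296.505 m = 1.01049×10⁷ J
1.01049×10⁷ J ÷ (4184 J/kcal) = 2415.13 kcal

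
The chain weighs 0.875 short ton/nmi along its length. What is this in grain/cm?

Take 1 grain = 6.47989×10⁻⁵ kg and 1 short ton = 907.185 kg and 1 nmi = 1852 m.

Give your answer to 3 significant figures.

66.1 grain/cm

0.875 short ton/nmi × 907.185 kg/short ton ÷ 1852 m/nmi = 0.428611 kg/m
0.428611 kg/m ÷ 6.47989×10⁻⁵ kg/grain × 0.01 m/cm = 66.1448 grain/cm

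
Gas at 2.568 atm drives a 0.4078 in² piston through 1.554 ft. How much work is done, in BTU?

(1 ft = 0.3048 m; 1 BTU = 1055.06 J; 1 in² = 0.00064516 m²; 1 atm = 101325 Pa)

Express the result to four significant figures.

0.03073 BTU

2.568 atm → 260203 Pa
0.4078 in² → 2.63096×10⁻⁴ m²
F = P × A = 260203 × 2.63096×10⁻⁴ = 68.4584 N
1.554 ft → 0.473659 m
W = F × d = 68.4584 × 0.473659 = 32.4259 J
In BTU: 32.4259 / 1055.06 = 0.0307337 BTU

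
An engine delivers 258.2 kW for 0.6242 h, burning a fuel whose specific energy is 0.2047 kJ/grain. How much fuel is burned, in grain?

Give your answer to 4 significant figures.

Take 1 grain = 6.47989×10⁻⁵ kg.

258.2 kW → 258200 W
0.6242 h → 2247.12 s
E = P × t = 258200 × 2247.12 = 5.80206×10⁸ J
0.2047 kJ/grain → 3.159×10⁶ J/kg
m = E / e_s = 5.80206×10⁸ / 3.159×10⁶ = 183.668 kg
In grain: 183.668 / 6.47989×10⁻⁵ = 2.83443×10⁶ grain

2.834×10⁶ grain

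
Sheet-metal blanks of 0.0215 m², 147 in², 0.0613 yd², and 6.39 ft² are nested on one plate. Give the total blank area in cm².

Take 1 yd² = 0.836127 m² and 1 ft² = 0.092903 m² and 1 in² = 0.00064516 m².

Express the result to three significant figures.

0.0215 m² (already m²)
147 in² × 0.00064516 = 0.0948385 m²
0.0613 yd² × 0.836127 = 0.0512546 m²
6.39 ft² × 0.092903 = 0.59365 m²
Sum: 0.0215 + 0.0948385 + 0.0512546 + 0.59365 = 0.761243 m²
In cm²: 0.761243 / 0.0001 = 7612.43 cm²

7610 cm²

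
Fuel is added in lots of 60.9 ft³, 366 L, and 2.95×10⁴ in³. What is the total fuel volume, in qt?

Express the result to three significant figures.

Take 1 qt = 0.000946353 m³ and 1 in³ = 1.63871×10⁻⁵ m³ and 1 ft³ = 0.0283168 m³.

60.9 ft³ × 0.0283168 → 1.72449 m³
366 L × 0.001 → 0.366 m³
2.95×10⁴ in³ × 1.63871×10⁻⁵ → 0.483419 m³
Sum: 1.72449 + 0.366 + 0.483419 = 2.57391 m³
In qt: 2.57391 / 0.000946353 = 2719.82 qt

2720 qt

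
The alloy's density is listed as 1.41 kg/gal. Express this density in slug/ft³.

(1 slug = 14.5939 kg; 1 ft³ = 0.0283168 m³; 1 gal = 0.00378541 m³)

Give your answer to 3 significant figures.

0.723 slug/ft³

1.41 kg/gal ÷ 0.00378541 m³/gal = 372.483 kg/m³
372.483 kg/m³ ÷ 14.5939 kg/slug × 0.0283168 m³/ft³ = 0.722735 slug/ft³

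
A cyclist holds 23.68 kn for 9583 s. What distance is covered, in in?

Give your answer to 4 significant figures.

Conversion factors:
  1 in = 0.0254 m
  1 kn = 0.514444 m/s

4.596×10⁶ in

23.68 kn × 0.514444 → 12.182 m/s
d = v × t = 12.182 m/s × 9583 s = 116740 m
116740 m ÷ (0.0254 m/in) = 4.59606×10⁶ in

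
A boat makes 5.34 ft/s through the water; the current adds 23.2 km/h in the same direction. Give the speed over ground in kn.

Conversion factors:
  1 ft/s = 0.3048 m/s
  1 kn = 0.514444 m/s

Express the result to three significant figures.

5.34 ft/s × 0.3048 = 1.62763 m/s
23.2 km/h × (1/3.6) = 6.44444 m/s
Combined: 1.62763 + 6.44444 = 8.07207 m/s
In kn: 8.07207 / 0.514444 = 15.6909 kn

15.7 kn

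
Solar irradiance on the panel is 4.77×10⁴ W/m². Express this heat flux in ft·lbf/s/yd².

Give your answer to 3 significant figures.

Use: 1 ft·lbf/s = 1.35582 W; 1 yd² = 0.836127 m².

4.77×10⁴ W/m² is already 47700 W/m²
47700 W/m² ÷ 1.35582 W/ft·lbf/s × 0.836127 m²/yd² = 29416.3 ft·lbf/s/yd²

2.94×10⁴ ft·lbf/s/yd²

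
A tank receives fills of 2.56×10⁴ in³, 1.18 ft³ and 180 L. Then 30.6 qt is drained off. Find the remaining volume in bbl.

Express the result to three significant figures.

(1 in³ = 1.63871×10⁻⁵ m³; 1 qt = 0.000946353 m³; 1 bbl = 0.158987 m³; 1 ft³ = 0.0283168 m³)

3.80 bbl

2.56×10⁴ in³ × 1.63871×10⁻⁵ → 0.41951 m³
1.18 ft³ × 0.0283168 → 0.0334138 m³
180 L × 0.001 → 0.18 m³
30.6 qt × 0.000946353 → 0.0289584 m³
Sum: 0.41951 + 0.0334138 + 0.18 − 0.0289584 = 0.603965 m³
In bbl: 0.603965 / 0.158987 = 3.79883 bbl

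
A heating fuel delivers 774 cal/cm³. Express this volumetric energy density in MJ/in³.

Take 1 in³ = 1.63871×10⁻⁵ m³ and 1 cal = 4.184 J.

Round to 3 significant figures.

0.0531 MJ/in³

774 cal/cm³ × 4.184 J/cal ÷ 10⁻⁶ m³/cm³ = 3.23842×10⁹ J/m³
3.23842×10⁹ J/m³ ÷ 1000000 J/MJ × 1.63871×10⁻⁵ m³/in³ = 0.0530683 MJ/in³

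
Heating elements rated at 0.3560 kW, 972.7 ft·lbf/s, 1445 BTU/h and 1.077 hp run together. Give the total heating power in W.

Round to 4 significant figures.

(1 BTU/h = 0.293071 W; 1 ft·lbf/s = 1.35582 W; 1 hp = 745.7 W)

2901 W

0.3560 kW × 1000 → 356 W
972.7 ft·lbf/s × 1.35582 → 1318.81 W
1445 BTU/h × 0.293071 → 423.488 W
1.077 hp × 745.7 → 803.119 W
Total: 356 + 1318.81 + 423.488 + 803.119 = 2901.42 W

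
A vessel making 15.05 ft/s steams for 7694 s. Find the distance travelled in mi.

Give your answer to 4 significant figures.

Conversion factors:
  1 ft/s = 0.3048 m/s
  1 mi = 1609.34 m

15.05 ft/s × 0.3048 → 4.58724 m/s
d = v × t = 4.58724 m/s × 7694 s = 35294.2 m
35294.2 m ÷ (1609.34 m/mi) = 21.9309 mi

21.93 mi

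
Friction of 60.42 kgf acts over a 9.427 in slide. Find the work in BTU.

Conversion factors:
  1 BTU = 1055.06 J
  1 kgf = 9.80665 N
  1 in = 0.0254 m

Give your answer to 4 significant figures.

0.1345 BTU

60.42 kgf × 9.80665 → 592.518 N
9.427 in × 0.0254 → 0.239446 m
W = F × d = 592.518 N × 0.239446 m = 141.876 J
141.876 J ÷ (1055.06 J/BTU) = 0.134472 BTU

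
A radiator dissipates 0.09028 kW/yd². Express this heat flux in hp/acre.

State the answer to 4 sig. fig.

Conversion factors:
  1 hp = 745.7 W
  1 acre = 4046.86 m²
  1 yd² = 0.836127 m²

0.09028 kW/yd² × 1000 W/kW ÷ 0.836127 m²/yd² = 107.974 W/m²
107.974 W/m² ÷ 745.7 W/hp × 4046.86 m²/acre = 585.967 hp/acre

586.0 hp/acre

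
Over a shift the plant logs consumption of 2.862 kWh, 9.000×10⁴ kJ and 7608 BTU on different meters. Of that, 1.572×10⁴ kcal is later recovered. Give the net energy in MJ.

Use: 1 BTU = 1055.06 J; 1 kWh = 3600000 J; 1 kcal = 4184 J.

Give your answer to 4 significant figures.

42.56 MJ

2.862 kWh × 3600000 = 1.03032×10⁷ J
9.000×10⁴ kJ × 1000 = 9×10⁷ J
7608 BTU × 1055.06 = 8.0269×10⁶ J
1.572×10⁴ kcal × 4184 = 6.57725×10⁷ J
Net: 1.03032×10⁷ + 9×10⁷ + 8.0269×10⁶ − 6.57725×10⁷ = 4.25576×10⁷ J
In MJ: 4.25576×10⁷ / 1000000 = 42.5576 MJ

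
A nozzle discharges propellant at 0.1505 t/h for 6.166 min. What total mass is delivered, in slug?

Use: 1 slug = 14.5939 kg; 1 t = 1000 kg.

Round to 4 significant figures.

1.060 slug

0.1505 t/h → 0.0418056 kg/s
6.166 min → 369.96 s
m = ṁ × t = 0.0418056 × 369.96 = 15.4664 kg
In slug: 15.4664 / 14.5939 = 1.05979 slug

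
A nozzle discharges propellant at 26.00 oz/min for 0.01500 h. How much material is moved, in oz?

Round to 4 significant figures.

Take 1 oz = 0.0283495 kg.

26.00 oz/min → 0.0122848 kg/s
0.01500 h → 54 s
m = ṁ × t = 0.0122848 × 54 = 0.663379 kg
In oz: 0.663379 / 0.0283495 = 23.4 oz

23.40 oz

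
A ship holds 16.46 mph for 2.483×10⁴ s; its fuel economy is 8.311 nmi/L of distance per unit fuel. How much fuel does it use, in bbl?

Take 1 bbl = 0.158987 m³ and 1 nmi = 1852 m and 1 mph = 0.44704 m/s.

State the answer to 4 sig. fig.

0.07466 bbl

16.46 mph → 7.35828 m/s
d = v × t = 7.35828 × 24830 = 182706 m
8.311 nmi/L → 1.5392×10⁷ m/m³
V = d / (distance per unit fuel) = 182706 / 1.5392×10⁷ = 0.0118702 m³
In bbl: 0.0118702 / 0.158987 = 0.0746615 bbl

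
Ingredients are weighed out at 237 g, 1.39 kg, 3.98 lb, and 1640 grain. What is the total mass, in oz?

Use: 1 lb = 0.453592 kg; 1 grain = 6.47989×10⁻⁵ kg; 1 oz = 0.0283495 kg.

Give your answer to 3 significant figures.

125 oz

237 g × 0.001 = 0.237 kg
1.39 kg (already kg)
3.98 lb × 0.453592 = 1.8053 kg
1640 grain × 6.47989×10⁻⁵ = 0.10627 kg
Combined: 0.237 + 1.39 + 1.8053 + 0.10627 = 3.53857 kg
In oz: 3.53857 / 0.0283495 = 124.819 oz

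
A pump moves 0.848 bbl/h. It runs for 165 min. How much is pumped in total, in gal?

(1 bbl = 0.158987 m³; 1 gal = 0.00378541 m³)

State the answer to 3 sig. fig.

0.848 bbl/h → 3.74503×10⁻⁵ m³/s
165 min → 9900 s
V = Q × t = 3.74503×10⁻⁵ × 9900 = 0.370758 m³
In gal: 0.370758 / 0.00378541 = 97.9439 gal

97.9 gal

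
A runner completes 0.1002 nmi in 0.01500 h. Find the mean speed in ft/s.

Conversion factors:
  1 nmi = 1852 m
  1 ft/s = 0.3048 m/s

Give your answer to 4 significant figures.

11.27 ft/s

0.1002 nmi × 1852 → 185.57 m
0.01500 h × 3600 → 54 s
v = d / t = 185.57 m / 54 s = 3.43648 m/s
3.43648 m/s ÷ (0.3048 m/s/ft/s) = 11.2745 ft/s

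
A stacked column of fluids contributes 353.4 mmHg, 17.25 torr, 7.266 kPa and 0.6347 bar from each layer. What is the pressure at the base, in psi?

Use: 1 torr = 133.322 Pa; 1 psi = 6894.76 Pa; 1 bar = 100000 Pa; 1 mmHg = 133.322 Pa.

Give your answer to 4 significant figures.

17.43 psi

353.4 mmHg × 133.322 = 47116 Pa
17.25 torr × 133.322 = 2299.8 Pa
7.266 kPa × 1000 = 7266 Pa
0.6347 bar × 100000 = 63470 Pa
Sum: 47116 + 2299.8 + 7266 + 63470 = 120152 Pa
In psi: 120152 / 6894.76 = 17.4266 psi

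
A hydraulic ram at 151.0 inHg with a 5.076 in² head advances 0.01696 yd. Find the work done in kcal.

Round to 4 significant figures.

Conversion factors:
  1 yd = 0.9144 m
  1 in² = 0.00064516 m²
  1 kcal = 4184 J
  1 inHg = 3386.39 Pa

151.0 inHg → 511345 Pa
5.076 in² → 0.00327483 m²
F = P × A = 511345 × 0.00327483 = 1674.57 N
0.01696 yd → 0.0155082 m
W = F × d = 1674.57 × 0.0155082 = 25.9696 J
In kcal: 25.9696 / 4184 = 0.00620688 kcal

0.006207 kcal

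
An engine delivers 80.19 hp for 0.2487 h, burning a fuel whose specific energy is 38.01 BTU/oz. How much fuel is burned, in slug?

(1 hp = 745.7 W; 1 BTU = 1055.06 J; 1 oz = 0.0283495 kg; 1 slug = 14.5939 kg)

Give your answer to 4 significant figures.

80.19 hp → 59797.7 W
0.2487 h → 895.32 s
E = P × t = 59797.7 × 895.32 = 5.35381×10⁷ J
38.01 BTU/oz → 1.41459×10⁶ J/kg
m = E / e_s = 5.35381×10⁷ / 1.41459×10⁶ = 37.8471 kg
In slug: 37.8471 / 14.5939 = 2.59335 slug

2.593 slug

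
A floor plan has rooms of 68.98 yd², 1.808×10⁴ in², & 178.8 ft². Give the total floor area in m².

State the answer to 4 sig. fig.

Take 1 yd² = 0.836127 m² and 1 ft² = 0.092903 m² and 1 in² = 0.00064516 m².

85.95 m²

68.98 yd² × 0.836127 = 57.676 m²
1.808×10⁴ in² × 0.00064516 = 11.6645 m²
178.8 ft² × 0.092903 = 16.6111 m²
Total: 57.676 + 11.6645 + 16.6111 = 85.9516 m²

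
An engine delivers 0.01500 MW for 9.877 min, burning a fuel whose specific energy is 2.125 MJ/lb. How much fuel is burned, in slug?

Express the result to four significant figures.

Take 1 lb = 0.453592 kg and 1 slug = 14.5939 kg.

0.01500 MW → 15000 W
9.877 min → 592.62 s
E = P × t = 15000 × 592.62 = 8.8893×10⁶ J
2.125 MJ/lb → 4.68483×10⁶ J/kg
m = E / e_s = 8.8893×10⁶ / 4.68483×10⁶ = 1.89746 kg
In slug: 1.89746 / 14.5939 = 0.130017 slug

0.1300 slug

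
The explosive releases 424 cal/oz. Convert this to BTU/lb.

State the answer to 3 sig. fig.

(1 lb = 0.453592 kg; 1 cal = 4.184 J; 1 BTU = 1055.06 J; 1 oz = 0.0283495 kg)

26.9 BTU/lb

424 cal/oz × 4.184 J/cal ÷ 0.0283495 kg/oz = 62576.6 J/kg
62576.6 J/kg ÷ 1055.06 J/BTU × 0.453592 kg/lb = 26.903 BTU/lb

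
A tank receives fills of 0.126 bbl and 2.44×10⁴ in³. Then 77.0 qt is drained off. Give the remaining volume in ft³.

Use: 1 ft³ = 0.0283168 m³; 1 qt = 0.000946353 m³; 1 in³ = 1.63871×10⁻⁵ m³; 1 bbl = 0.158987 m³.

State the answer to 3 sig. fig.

12.3 ft³

0.126 bbl × 0.158987 → 0.0200324 m³
2.44×10⁴ in³ × 1.63871×10⁻⁵ → 0.399845 m³
77.0 qt × 0.000946353 → 0.0728692 m³
Net: 0.0200324 + 0.399845 − 0.0728692 = 0.347008 m³
In ft³: 0.347008 / 0.0283168 = 12.2545 ft³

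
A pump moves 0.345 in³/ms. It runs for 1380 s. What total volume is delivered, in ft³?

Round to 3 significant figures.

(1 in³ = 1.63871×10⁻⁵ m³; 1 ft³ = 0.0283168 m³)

276 ft³

0.345 in³/ms → 0.00565355 m³/s
V = Q × t = 0.00565355 × 1380 = 7.8019 m³
In ft³: 7.8019 / 0.0283168 = 275.522 ft³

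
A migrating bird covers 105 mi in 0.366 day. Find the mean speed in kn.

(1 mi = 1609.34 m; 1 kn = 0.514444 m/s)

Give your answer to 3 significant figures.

105 mi × 1609.34 = 168981 m
0.366 day × 86400 = 31622.4 s
v = d / t = 168981 m / 31622.4 s = 5.34371 m/s
5.34371 m/s ÷ (0.514444 m/s/kn) = 10.3874 kn

10.4 kn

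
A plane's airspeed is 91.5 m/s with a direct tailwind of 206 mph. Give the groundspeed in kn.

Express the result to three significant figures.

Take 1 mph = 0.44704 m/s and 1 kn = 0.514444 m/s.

357 kn

91.5 m/s (already m/s)
206 mph × 0.44704 = 92.0902 m/s
Combined: 91.5 + 92.0902 = 183.59 m/s
In kn: 183.59 / 0.514444 = 356.871 kn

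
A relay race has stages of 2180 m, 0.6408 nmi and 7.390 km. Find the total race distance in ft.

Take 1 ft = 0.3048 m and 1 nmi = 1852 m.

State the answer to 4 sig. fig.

3.529×10⁴ ft

2180 m (already m)
0.6408 nmi × 1852 = 1186.76 m
7.390 km × 1000 = 7390 m
Sum: 2180 + 1186.76 + 7390 = 10756.8 m
In ft: 10756.8 / 0.3048 = 35291.3 ft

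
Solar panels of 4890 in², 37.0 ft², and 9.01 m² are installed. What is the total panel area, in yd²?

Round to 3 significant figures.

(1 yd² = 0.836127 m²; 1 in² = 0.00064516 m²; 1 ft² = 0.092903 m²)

4890 in² × 0.00064516 = 3.15483 m²
37.0 ft² × 0.092903 = 3.43741 m²
9.01 m² (already m²)
Sum: 3.15483 + 3.43741 + 9.01 = 15.6022 m²
In yd²: 15.6022 / 0.836127 = 18.6601 yd²

18.7 yd²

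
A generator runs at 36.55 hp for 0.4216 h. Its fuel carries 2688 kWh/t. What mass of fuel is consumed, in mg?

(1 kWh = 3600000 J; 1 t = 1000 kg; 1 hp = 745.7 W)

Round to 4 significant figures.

36.55 hp → 27255.3 W
0.4216 h → 1517.76 s
E = P × t = 27255.3 × 1517.76 = 4.1367×10⁷ J
2688 kWh/t → 9.6768×10⁶ J/kg
m = E / e_s = 4.1367×10⁷ / 9.6768×10⁶ = 4.27486 kg
In mg: 4.27486 / 10⁻⁶ = 4.27486×10⁶ mg

4.275×10⁶ mg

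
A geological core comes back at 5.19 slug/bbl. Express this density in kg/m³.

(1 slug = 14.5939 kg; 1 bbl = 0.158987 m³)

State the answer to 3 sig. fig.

476 kg/m³

5.19 slug/bbl × 14.5939 kg/slug ÷ 0.158987 m³/bbl = 476.406 kg/m³
476.406 kg/m³  = 476.406 kg/m³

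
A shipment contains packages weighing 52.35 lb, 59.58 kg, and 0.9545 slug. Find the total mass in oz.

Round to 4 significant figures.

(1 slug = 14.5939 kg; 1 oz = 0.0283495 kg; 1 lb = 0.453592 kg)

3431 oz

52.35 lb × 0.453592 = 23.7455 kg
59.58 kg (already kg)
0.9545 slug × 14.5939 = 13.9299 kg
Sum: 23.7455 + 59.58 + 13.9299 = 97.2554 kg
In oz: 97.2554 / 0.0283495 = 3430.59 oz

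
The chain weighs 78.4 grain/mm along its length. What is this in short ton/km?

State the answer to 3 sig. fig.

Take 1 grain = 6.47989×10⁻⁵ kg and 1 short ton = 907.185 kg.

5.60 short ton/km

78.4 grain/mm × 6.47989×10⁻⁵ kg/grain ÷ 0.001 m/mm = 5.08023 kg/m
5.08023 kg/m ÷ 907.185 kg/short ton × 1000 m/km = 5.59999 short ton/km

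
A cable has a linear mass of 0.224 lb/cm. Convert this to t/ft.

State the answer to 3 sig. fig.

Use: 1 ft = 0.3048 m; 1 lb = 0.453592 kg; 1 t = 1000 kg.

0.224 lb/cm × 0.453592 kg/lb ÷ 0.01 m/cm = 10.1605 kg/m
10.1605 kg/m ÷ 1000 kg/t × 0.3048 m/ft = 0.00309692 t/ft

0.00310 t/ft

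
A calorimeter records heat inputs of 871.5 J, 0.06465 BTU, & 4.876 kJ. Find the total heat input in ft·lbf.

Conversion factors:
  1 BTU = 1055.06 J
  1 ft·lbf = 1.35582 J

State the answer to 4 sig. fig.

871.5 J (already J)
0.06465 BTU × 1055.06 → 68.2096 J
4.876 kJ × 1000 → 4876 J
Sum: 871.5 + 68.2096 + 4876 = 5815.71 J
In ft·lbf: 5815.71 / 1.35582 = 4289.44 ft·lbf

4289 ft·lbf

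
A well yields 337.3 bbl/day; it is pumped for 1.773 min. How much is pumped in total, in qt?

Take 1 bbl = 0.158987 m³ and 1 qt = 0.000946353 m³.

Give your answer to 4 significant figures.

69.77 qt

337.3 bbl/day → 6.20675×10⁻⁴ m³/s
1.773 min → 106.38 s
V = Q × t = 6.20675×10⁻⁴ × 106.38 = 0.0660274 m³
In qt: 0.0660274 / 0.000946353 = 69.7704 qt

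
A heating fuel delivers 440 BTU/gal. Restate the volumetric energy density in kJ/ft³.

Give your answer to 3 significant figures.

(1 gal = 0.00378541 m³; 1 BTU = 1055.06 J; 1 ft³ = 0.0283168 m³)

3470 kJ/ft³

440 BTU/gal × 1055.06 J/BTU ÷ 0.00378541 m³/gal = 1.22636×10⁸ J/m³
1.22636×10⁸ J/m³ ÷ 1000 J/kJ × 0.0283168 m³/ft³ = 3472.66 kJ/ft³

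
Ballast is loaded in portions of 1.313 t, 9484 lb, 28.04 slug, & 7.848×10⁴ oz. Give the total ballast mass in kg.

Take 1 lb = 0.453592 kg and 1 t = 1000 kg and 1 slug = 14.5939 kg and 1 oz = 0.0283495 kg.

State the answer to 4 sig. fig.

8249 kg

1.313 t × 1000 = 1313 kg
9484 lb × 0.453592 = 4301.87 kg
28.04 slug × 14.5939 = 409.213 kg
7.848×10⁴ oz × 0.0283495 = 2224.87 kg
Total: 1313 + 4301.87 + 409.213 + 2224.87 = 8248.95 kg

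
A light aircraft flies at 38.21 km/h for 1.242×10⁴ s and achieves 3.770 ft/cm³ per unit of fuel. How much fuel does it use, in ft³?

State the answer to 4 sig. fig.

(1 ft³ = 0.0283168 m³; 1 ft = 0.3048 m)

38.21 km/h → 10.6139 m/s
d = v × t = 10.6139 × 12420 = 131825 m
3.770 ft/cm³ → 1.1491×10⁶ m/m³
V = d / (distance per unit fuel) = 131825 / 1.1491×10⁶ = 0.11472 m³
In ft³: 0.11472 / 0.0283168 = 4.05131 ft³

4.051 ft³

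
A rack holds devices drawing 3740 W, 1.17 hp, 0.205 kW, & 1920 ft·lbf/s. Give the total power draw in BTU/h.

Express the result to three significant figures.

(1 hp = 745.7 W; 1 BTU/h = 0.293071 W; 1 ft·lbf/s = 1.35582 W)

2.53×10⁴ BTU/h

3740 W (already W)
1.17 hp × 745.7 → 872.469 W
0.205 kW × 1000 → 205 W
1920 ft·lbf/s × 1.35582 → 2603.17 W
Combined: 3740 + 872.469 + 205 + 2603.17 = 7420.64 W
In BTU/h: 7420.64 / 0.293071 = 25320.3 BTU/h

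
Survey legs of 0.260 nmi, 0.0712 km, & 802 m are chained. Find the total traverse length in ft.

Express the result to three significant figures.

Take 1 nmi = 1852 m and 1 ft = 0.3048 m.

4440 ft

0.260 nmi × 1852 → 481.52 m
0.0712 km × 1000 → 71.2 m
802 m (already m)
Sum: 481.52 + 71.2 + 802 = 1354.72 m
In ft: 1354.72 / 0.3048 = 4444.62 ft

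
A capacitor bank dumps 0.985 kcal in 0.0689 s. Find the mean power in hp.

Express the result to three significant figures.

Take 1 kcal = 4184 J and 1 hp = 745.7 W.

80.2 hp

0.985 kcal × 4184 → 4121.24 J
P = E / t = 4121.24 J / 0.0689 s = 59814.8 W
59814.8 W ÷ (745.7 W/hp) = 80.213 hp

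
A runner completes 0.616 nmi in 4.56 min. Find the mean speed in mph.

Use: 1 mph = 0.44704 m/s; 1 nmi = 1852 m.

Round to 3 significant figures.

9.33 mph

0.616 nmi × 1852 → 1140.83 m
4.56 min × 60 → 273.6 s
v = d / t = 1140.83 m / 273.6 s = 4.1697 m/s
4.1697 m/s ÷ (0.44704 m/s/mph) = 9.32735 mph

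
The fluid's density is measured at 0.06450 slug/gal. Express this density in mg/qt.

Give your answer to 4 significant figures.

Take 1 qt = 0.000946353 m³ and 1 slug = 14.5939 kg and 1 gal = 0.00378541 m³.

0.06450 slug/gal × 14.5939 kg/slug ÷ 0.00378541 m³/gal = 248.667 kg/m³
248.667 kg/m³ ÷ 10⁻⁶ kg/mg × 0.000946353 m³/qt = 235327 mg/qt

2.353×10⁵ mg/qt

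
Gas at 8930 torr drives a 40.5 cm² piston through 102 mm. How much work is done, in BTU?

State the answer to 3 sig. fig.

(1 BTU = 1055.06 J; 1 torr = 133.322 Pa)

8930 torr → 1.19057×10⁶ Pa
40.5 cm² → 0.00405 m²
F = P × A = 1.19057×10⁶ × 0.00405 = 4821.81 N
102 mm → 0.102 m
W = F × d = 4821.81 × 0.102 = 491.825 J
In BTU: 491.825 / 1055.06 = 0.466158 BTU

0.466 BTU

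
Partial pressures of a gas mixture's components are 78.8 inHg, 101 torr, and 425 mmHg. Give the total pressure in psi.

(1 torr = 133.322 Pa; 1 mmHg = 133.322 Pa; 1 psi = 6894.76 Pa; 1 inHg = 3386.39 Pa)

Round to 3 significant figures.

48.9 psi

78.8 inHg × 3386.39 → 266848 Pa
101 torr × 133.322 → 13465.5 Pa
425 mmHg × 133.322 → 56661.8 Pa
Combined: 266848 + 13465.5 + 56661.8 = 336975 Pa
In psi: 336975 / 6894.76 = 48.8741 psi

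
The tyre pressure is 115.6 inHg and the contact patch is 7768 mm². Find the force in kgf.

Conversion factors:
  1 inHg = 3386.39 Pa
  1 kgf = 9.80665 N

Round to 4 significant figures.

115.6 inHg × 3386.39 → 391467 Pa
7768 mm² × 10⁻⁶ → 0.007768 m²
F = P × A = 391467 Pa × 0.007768 m² = 3040.92 N
3040.92 N ÷ (9.80665 N/kgf) = 310.088 kgf

310.1 kgf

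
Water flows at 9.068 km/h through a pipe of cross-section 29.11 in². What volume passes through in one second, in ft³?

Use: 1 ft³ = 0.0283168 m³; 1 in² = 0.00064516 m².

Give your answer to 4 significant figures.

9.068 km/h × (1/3.6) = 2.51889 m/s
29.11 in² × 0.00064516 = 0.0187806 m²
V = v × A × t = 2.51889 m/s × 0.0187806 m² × 1 s = 0.0473063 m³
0.0473063 m³ ÷ (0.0283168 m³/ft³) = 1.67061 ft³

1.671 ft³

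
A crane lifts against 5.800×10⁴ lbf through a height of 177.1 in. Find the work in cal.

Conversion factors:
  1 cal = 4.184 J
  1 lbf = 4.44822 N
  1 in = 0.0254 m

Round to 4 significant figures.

5.800×10⁴ lbf × 4.44822 = 257997 N
177.1 in × 0.0254 = 4.49834 m
W = F × d = 257997 N × 4.49834 m = 1.16056×10⁶ J
1.16056×10⁶ J ÷ (4.184 J/cal) = 277380 cal

2.774×10⁵ cal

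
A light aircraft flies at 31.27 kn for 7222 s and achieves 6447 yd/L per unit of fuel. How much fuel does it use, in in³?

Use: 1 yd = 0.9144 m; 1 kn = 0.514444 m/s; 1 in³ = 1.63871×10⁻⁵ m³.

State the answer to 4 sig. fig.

31.27 kn → 16.0867 m/s
d = v × t = 16.0867 × 7222 = 116178 m
6447 yd/L → 5.89514×10⁶ m/m³
V = d / (distance per unit fuel) = 116178 / 5.89514×10⁶ = 0.0197074 m³
In in³: 0.0197074 / 1.63871×10⁻⁵ = 1202.62 in³

1203 in³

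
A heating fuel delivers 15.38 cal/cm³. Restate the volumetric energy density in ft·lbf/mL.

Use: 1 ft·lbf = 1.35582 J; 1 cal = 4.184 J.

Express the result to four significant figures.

47.46 ft·lbf/mL

15.38 cal/cm³ × 4.184 J/cal ÷ 10⁻⁶ m³/cm³ = 6.43499×10⁷ J/m³
6.43499×10⁷ J/m³ ÷ 1.35582 J/ft·lbf × 10⁻⁶ m³/mL = 47.462 ft·lbf/mL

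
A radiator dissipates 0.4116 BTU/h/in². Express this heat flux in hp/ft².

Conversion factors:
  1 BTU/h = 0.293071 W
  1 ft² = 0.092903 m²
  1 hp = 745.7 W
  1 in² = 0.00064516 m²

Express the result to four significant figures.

0.4116 BTU/h/in² × 0.293071 W/BTU/h ÷ 0.00064516 m²/in² = 186.974 W/m²
186.974 W/m² ÷ 745.7 W/hp × 0.092903 m²/ft² = 0.0232941 hp/ft²

0.02329 hp/ft²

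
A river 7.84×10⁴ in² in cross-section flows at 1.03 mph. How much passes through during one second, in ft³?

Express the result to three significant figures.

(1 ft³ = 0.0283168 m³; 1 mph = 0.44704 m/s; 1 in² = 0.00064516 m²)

822 ft³

1.03 mph × 0.44704 → 0.460451 m/s
7.84×10⁴ in² × 0.00064516 → 50.5805 m²
V = v × A × t = 0.460451 m/s × 50.5805 m² × 1 s = 23.2898 m³
23.2898 m³ ÷ (0.0283168 m³/ft³) = 822.473 ft³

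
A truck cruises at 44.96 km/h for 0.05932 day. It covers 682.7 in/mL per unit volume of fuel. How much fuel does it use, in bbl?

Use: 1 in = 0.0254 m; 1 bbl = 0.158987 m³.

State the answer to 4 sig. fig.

0.02322 bbl

44.96 km/h → 12.4889 m/s
0.05932 day → 5125.25 s
d = v × t = 12.4889 × 5125.25 = 64008.7 m
682.7 in/mL → 1.73406×10⁷ m/m³
V = d / (distance per unit fuel) = 64008.7 / 1.73406×10⁷ = 0.00369126 m³
In bbl: 0.00369126 / 0.158987 = 0.0232174 bbl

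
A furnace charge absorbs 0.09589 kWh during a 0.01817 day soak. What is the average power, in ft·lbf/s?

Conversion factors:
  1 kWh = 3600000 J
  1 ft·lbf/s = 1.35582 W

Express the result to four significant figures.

162.2 ft·lbf/s

0.09589 kWh × 3600000 = 345204 J
0.01817 day × 86400 = 1569.89 s
P = E / t = 345204 J / 1569.89 s = 219.891 W
219.891 W ÷ (1.35582 W/ft·lbf/s) = 162.183 ft·lbf/s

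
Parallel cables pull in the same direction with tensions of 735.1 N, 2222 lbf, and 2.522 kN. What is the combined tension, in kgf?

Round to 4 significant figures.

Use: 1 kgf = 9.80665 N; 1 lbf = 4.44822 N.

1340 kgf

735.1 N (already N)
2222 lbf × 4.44822 = 9883.94 N
2.522 kN × 1000 = 2522 N
Sum: 735.1 + 9883.94 + 2522 = 13141 N
In kgf: 13141 / 9.80665 = 1340.01 kgf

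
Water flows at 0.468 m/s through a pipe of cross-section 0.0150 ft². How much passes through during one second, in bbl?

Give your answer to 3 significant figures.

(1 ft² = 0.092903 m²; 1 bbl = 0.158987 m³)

0.0150 ft² × 0.092903 → 0.00139354 m²
V = v × A × t = 0.468 m/s × 0.00139354 m² × 1 s = 6.52177×10⁻⁴ m³
6.52177×10⁻⁴ m³ ÷ (0.158987 m³/bbl) = 0.00410208 bbl

0.00410 bbl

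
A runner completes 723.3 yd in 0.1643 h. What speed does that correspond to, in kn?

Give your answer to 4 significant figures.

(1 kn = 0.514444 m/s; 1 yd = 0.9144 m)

723.3 yd × 0.9144 = 661.386 m
0.1643 h × 3600 = 591.48 s
v = d / t = 661.386 m / 591.48 s = 1.11819 m/s
1.11819 m/s ÷ (0.514444 m/s/kn) = 2.17359 kn

2.174 kn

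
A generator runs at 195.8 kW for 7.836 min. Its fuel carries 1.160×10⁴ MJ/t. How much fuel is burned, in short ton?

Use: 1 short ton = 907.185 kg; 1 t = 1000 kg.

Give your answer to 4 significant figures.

195.8 kW → 195800 W
7.836 min → 470.16 s
E = P × t = 195800 × 470.16 = 9.20573×10⁷ J
1.160×10⁴ MJ/t → 1.16×10⁷ J/kg
m = E / e_s = 9.20573×10⁷ / 1.16×10⁷ = 7.93597 kg
In short ton: 7.93597 / 907.185 = 0.00874791 short ton

0.008748 short ton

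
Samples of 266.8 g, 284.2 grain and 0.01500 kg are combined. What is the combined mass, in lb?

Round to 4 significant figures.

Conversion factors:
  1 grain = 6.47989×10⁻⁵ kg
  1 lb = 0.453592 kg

266.8 g × 0.001 = 0.2668 kg
284.2 grain × 6.47989×10⁻⁵ = 0.0184158 kg
0.01500 kg (already kg)
Total: 0.2668 + 0.0184158 + 0.015 = 0.300216 kg
In lb: 0.300216 / 0.453592 = 0.661864 lb

0.6619 lb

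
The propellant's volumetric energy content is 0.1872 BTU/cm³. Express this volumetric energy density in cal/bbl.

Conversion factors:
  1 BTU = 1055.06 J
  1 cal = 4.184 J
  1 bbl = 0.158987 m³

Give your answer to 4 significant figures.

0.1872 BTU/cm³ × 1055.06 J/BTU ÷ 10⁻⁶ m³/cm³ = 1.97507×10⁸ J/m³
1.97507×10⁸ J/m³ ÷ 4.184 J/cal × 0.158987 m³/bbl = 7.50503×10⁶ cal/bbl

7.505×10⁶ cal/bbl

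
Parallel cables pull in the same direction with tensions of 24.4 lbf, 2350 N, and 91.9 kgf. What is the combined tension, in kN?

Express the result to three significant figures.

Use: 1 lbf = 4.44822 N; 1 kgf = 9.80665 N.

24.4 lbf × 4.44822 → 108.537 N
2350 N (already N)
91.9 kgf × 9.80665 → 901.231 N
Sum: 108.537 + 2350 + 901.231 = 3359.77 N
In kN: 3359.77 / 1000 = 3.35977 kN

3.36 kN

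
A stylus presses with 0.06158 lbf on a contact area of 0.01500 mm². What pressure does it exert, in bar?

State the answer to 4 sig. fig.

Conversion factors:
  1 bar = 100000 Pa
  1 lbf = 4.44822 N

0.06158 lbf × 4.44822 → 0.273921 N
0.01500 mm² × 10⁻⁶ → 1.5×10⁻⁸ m²
P = F / A = 0.273921 N / 1.5×10⁻⁸ m² = 1.82614×10⁷ Pa
1.82614×10⁷ Pa ÷ (100000 Pa/bar) = 182.614 bar

182.6 bar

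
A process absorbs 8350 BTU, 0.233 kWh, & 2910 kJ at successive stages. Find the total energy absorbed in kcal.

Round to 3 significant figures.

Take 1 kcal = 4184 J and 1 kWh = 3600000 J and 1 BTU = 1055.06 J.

3000 kcal

8350 BTU × 1055.06 → 8.80975×10⁶ J
0.233 kWh × 3600000 → 838800 J
2910 kJ × 1000 → 2.91×10⁶ J
Sum: 8.80975×10⁶ + 838800 + 2.91×10⁶ = 1.25586×10⁷ J
In kcal: 1.25586×10⁷ / 4184 = 3001.58 kcal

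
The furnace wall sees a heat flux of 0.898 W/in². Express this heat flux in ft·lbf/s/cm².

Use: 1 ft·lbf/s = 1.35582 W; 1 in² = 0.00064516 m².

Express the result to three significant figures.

0.898 W/in² ÷ 0.00064516 m²/in² = 1391.9 W/m²
1391.9 W/m² ÷ 1.35582 W/ft·lbf/s × 0.0001 m²/cm² = 0.102661 ft·lbf/s/cm²

0.103 ft·lbf/s/cm²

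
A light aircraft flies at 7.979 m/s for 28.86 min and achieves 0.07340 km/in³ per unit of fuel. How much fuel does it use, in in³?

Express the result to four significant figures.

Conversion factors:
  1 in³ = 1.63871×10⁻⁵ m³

188.2 in³

28.86 min → 1731.6 s
d = v × t = 7.979 × 1731.6 = 13816.4 m
0.07340 km/in³ → 4.47913×10⁶ m/m³
V = d / (distance per unit fuel) = 13816.4 / 4.47913×10⁶ = 0.00308462 m³
In in³: 0.00308462 / 1.63871×10⁻⁵ = 188.235 in³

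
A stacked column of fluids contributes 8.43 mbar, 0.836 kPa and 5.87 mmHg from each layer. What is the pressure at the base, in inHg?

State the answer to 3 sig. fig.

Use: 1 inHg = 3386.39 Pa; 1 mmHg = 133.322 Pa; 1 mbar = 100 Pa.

8.43 mbar × 100 = 843 Pa
0.836 kPa × 1000 = 836 Pa
5.87 mmHg × 133.322 = 782.6 Pa
Sum: 843 + 836 + 782.6 = 2461.6 Pa
In inHg: 2461.6 / 3386.39 = 0.72691 inHg

0.727 inHg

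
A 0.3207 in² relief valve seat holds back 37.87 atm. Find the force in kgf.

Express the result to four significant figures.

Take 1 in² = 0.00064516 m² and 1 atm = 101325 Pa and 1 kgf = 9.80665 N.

37.87 atm × 101325 → 3.83718×10⁶ Pa
0.3207 in² × 0.00064516 → 2.06903×10⁻⁴ m²
F = P × A = 3.83718×10⁶ Pa × 2.06903×10⁻⁴ m² = 793.924 N
793.924 N ÷ (9.80665 N/kgf) = 80.9577 kgf

80.96 kgf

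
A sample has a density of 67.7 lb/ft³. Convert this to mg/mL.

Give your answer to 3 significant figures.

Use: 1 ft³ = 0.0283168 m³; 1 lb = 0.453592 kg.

67.7 lb/ft³ × 0.453592 kg/lb ÷ 0.0283168 m³/ft³ = 1084.45 kg/m³
1084.45 kg/m³ ÷ 10⁻⁶ kg/mg × 10⁻⁶ m³/mL = 1084.45 mg/mL

1080 mg/mL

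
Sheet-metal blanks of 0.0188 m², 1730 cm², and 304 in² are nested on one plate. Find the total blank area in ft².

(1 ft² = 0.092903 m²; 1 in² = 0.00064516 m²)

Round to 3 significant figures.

0.0188 m² (already m²)
1730 cm² × 0.0001 = 0.173 m²
304 in² × 0.00064516 = 0.196129 m²
Total: 0.0188 + 0.173 + 0.196129 = 0.387929 m²
In ft²: 0.387929 / 0.092903 = 4.17563 ft²

4.18 ft²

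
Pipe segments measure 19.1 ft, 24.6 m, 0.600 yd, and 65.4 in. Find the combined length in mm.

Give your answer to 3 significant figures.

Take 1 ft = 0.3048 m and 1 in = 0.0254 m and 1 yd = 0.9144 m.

3.26×10⁴ mm

19.1 ft × 0.3048 = 5.82168 m
24.6 m (already m)
0.600 yd × 0.9144 = 0.54864 m
65.4 in × 0.0254 = 1.66116 m
Sum: 5.82168 + 24.6 + 0.54864 + 1.66116 = 32.6315 m
In mm: 32.6315 / 0.001 = 32631.5 mm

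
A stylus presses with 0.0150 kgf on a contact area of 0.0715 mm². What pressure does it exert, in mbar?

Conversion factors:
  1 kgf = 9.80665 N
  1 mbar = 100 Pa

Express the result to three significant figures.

2.06×10⁴ mbar

0.0150 kgf × 9.80665 = 0.1471 N
0.0715 mm² × 10⁻⁶ = 7.15×10⁻⁸ m²
P = F / A = 0.1471 N / 7.15×10⁻⁸ m² = 2.05734×10⁶ Pa
2.05734×10⁶ Pa ÷ (100 Pa/mbar) = 20573.4 mbar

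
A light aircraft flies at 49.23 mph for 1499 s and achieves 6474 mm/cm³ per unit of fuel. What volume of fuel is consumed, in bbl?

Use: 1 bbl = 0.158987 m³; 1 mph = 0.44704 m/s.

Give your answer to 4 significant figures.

49.23 mph → 22.0078 m/s
d = v × t = 22.0078 × 1499 = 32989.7 m
6474 mm/cm³ → 6.474×10⁶ m/m³
V = d / (distance per unit fuel) = 32989.7 / 6.474×10⁶ = 0.00509572 m³
In bbl: 0.00509572 / 0.158987 = 0.0320512 bbl

0.03205 bbl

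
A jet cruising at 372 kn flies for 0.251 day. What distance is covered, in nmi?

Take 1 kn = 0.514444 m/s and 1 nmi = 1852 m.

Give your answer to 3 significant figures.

372 kn × 0.514444 = 191.373 m/s
0.251 day × 86400 = 21686.4 s
d = v × t = 191.373 m/s × 21686.4 s = 4.15019×10⁶ m
4.15019×10⁶ m ÷ (1852 m/nmi) = 2240.92 nmi

2240 nmi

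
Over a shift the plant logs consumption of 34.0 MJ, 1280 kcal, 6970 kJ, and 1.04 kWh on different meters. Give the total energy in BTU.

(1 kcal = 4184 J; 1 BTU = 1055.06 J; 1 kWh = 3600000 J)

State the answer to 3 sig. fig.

4.75×10⁴ BTU

34.0 MJ × 1000000 → 3.4×10⁷ J
1280 kcal × 4184 → 5.35552×10⁶ J
6970 kJ × 1000 → 6.97×10⁶ J
1.04 kWh × 3600000 → 3.744×10⁶ J
Sum: 3.4×10⁷ + 5.35552×10⁶ + 6.97×10⁶ + 3.744×10⁶ = 5.00695×10⁷ J
In BTU: 5.00695×10⁷ / 1055.06 = 47456.5 BTU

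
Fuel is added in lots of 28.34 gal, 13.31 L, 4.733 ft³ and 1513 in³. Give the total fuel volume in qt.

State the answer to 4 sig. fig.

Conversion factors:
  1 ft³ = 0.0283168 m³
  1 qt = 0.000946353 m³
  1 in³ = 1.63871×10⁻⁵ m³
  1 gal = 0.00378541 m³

28.34 gal × 0.00378541 = 0.107279 m³
13.31 L × 0.001 = 0.01331 m³
4.733 ft³ × 0.0283168 = 0.134023 m³
1513 in³ × 1.63871×10⁻⁵ = 0.0247937 m³
Sum: 0.107279 + 0.01331 + 0.134023 + 0.0247937 = 0.279406 m³
In qt: 0.279406 / 0.000946353 = 295.245 qt

295.2 qt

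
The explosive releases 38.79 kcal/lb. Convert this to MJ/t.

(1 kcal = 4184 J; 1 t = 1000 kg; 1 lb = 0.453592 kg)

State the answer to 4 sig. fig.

38.79 kcal/lb × 4184 J/kcal ÷ 0.453592 kg/lb = 357805 J/kg
357805 J/kg ÷ 1000000 J/MJ × 1000 kg/t = 357.805 MJ/t

357.8 MJ/t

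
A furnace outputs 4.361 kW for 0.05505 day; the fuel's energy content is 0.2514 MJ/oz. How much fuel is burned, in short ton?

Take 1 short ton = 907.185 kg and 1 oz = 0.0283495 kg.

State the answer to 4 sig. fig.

4.361 kW → 4361 W
0.05505 day → 4756.32 s
E = P × t = 4361 × 4756.32 = 2.07423×10⁷ J
0.2514 MJ/oz → 8.86788×10⁶ J/kg
m = E / e_s = 2.07423×10⁷ / 8.86788×10⁶ = 2.33904 kg
In short ton: 2.33904 / 907.185 = 0.00257835 short ton

0.002578 short ton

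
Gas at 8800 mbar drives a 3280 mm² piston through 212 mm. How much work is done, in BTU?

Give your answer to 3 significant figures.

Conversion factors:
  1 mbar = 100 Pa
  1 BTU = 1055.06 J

0.580 BTU

8800 mbar → 880000 Pa
3280 mm² → 0.00328 m²
F = P × A = 880000 × 0.00328 = 2886.4 N
212 mm → 0.212 m
W = F × d = 2886.4 × 0.212 = 611.917 J
In BTU: 611.917 / 1055.06 = 0.579983 BTU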